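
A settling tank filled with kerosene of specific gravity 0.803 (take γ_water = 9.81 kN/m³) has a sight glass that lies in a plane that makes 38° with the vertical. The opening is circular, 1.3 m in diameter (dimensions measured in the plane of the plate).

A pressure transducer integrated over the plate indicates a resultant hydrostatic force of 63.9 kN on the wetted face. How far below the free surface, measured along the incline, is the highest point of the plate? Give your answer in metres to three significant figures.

γ = 0.803 × 9.81 = 7.87743 kN/m³.
A = π(0.65)² = 1.32732 m².
From F = γ·h_c·A, the centroid depth is h_c = 63.9/(7.87743 × 1.32732) = 6.1114 m.
The plate makes 38° with the vertical, i.e. θ = 90° − 38° = 52° to the horizontal. Measuring y along the incline from the free-surface line, vertical depth h = y·sinθ with sinθ = 0.788011.
Along the incline, y_c = h_c/sinθ = 6.1114/0.788011 = 7.75548 m.
The centroid is at the centre, 0.65 m below the top of the plate, so the highest point sits at y_top = 7.75548 − 0.65 = 7.10548 m along the incline.

y_top ≈ 7.11 m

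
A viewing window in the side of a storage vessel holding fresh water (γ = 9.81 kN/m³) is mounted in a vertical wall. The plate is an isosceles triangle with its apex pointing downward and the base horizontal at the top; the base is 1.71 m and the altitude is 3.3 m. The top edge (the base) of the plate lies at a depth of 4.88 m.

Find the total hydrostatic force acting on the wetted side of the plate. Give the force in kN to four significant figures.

F ≈ 165.5 kN

γ = 9.81 kN/m³.
With the apex down, the centroid sits h/3 = 3.3/3 = 1.1 m below the base (the top edge), so the centroid depth is h_c = 4.88 + 1.1 = 5.98 m.
A = ½ × 1.71 × 3.3 = 2.8215 m².
Resultant F = γ·h_c·A = 9.81 × 5.98 × 2.8215 = 165.52 kN.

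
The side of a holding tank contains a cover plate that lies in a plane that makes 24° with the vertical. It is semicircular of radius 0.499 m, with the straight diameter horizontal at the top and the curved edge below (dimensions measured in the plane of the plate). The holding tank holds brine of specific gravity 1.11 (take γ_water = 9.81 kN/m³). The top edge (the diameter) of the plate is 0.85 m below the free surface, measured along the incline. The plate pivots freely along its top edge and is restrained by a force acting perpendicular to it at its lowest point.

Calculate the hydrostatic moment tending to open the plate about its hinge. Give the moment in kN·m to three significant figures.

γ = 1.11 × 9.81 = 10.8891 kN/m³.
The plate makes 24° with the vertical, i.e. θ = 90° − 24° = 66° to the horizontal. Measuring y along the incline from the free-surface line, vertical depth h = y·sinθ with sinθ = 0.913545.
The centroid of a semicircle lies 4r/(3π) = 0.211782 m from the diameter, here below the top edge, so y_c = 0.85 + 0.211782 = 1.06178 m and h_c = 1.06178 × 0.913545 = 0.969984 m.
A = πr²/2 = π × 0.499²/2 = 0.39113 m².
Resultant F = γ·h_c·A = 10.8891 × 0.969984 × 0.39113 = 4.13121 kN.
I_c = (π/8 − 8/(9π))·r⁴ = 0.109757 × 0.499⁴ = 0.0068051 m⁴.
Centre of pressure: y_p = y_c + I_c/(y_c·A) = 1.06178 + 0.0068051/(1.06178 × 0.39113) = 1.06178 + 0.0163862 = 1.07817 m along the plane.
The resultant acts 0.211782 + 0.0163862 = 0.228168 m (along the plate) below the hinge at the top edge, so the moment about the hinge is M = F × 0.228168 = 4.13121 × 0.228168 = 0.94261 kN·m.

M ≈ 0.943 kN·m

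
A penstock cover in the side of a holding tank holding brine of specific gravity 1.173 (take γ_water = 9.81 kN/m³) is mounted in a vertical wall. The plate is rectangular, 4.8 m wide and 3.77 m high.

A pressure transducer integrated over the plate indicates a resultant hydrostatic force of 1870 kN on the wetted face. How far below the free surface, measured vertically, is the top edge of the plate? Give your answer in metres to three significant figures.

γ = 1.173 × 9.81 = 11.50713 kN/m³.
A = 4.8 × 3.77 = 18.096 m².
From F = γ·h_c·A, the centroid depth is h_c = 1870/(11.50713 × 18.096) = 8.98032 m.
The centroid lies 3.77/2 = 1.885 m below the top edge, so the top edge sits at h_top = 8.98032 − 1.885 = 7.09532 m below the surface.

d_top ≈ 7.10 m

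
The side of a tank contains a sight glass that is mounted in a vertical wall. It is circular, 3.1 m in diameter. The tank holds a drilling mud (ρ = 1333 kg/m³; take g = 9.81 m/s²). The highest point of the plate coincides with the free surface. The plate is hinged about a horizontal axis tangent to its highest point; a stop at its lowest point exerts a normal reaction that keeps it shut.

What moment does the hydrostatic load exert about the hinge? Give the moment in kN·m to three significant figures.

M ≈ 296 kN·m

γ = ρg = 1333 × 9.81 / 1000 = 13.07673 kN/m³.
The centroid is at the centre, 1.55 m below the top of the plate, so the centroid depth is h_c = 1.55 m.
A = π(1.55)² = 7.54768 m².
Resultant F = γ·h_c·A = 13.07673 × 1.55 × 7.54768 = 152.983 kN.
I_c = πr⁴/4 = π × 1.55⁴/4 = 4.53332 m⁴.
Centre of pressure: y_p = y_c + I_c/(y_c·A) = 1.55 + 4.53332/(1.55 × 7.54768) = 1.55 + 0.3875 = 1.9375 m along the plane.
The resultant acts 1.55 + 0.3875 = 1.9375 m (along the plate) below the hinge at the top edge, so the moment about the hinge is M = F × 1.9375 = 152.983 × 1.9375 = 296.405 kN·m.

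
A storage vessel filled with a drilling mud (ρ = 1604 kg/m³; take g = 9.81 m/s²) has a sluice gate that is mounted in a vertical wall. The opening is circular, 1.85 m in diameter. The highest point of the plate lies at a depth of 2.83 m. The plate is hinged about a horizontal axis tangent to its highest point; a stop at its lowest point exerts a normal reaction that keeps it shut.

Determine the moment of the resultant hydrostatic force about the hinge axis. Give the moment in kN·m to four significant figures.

γ = ρg = 1604 × 9.81 / 1000 = 15.73524 kN/m³.
The centroid is at the centre, 0.925 m below the top of the plate, so the centroid depth is h_c = 2.83 + 0.925 = 3.755 m.
A = π(0.925)² = 2.68803 m².
Resultant F = γ·h_c·A = 15.73524 × 3.755 × 2.68803 = 158.824 kN.
I_c = πr⁴/4 = π × 0.925⁴/4 = 0.574985 m⁴.
Centre of pressure: y_p = y_c + I_c/(y_c·A) = 3.755 + 0.574985/(3.755 × 2.68803) = 3.755 + 0.0569656 = 3.81197 m along the plane.
The resultant acts 0.925 + 0.0569656 = 0.981966 m (along the plate) below the hinge at the top edge, so the moment about the hinge is M = F × 0.981966 = 158.824 × 0.981966 = 155.96 kN·m.

M ≈ 156.0 kN·m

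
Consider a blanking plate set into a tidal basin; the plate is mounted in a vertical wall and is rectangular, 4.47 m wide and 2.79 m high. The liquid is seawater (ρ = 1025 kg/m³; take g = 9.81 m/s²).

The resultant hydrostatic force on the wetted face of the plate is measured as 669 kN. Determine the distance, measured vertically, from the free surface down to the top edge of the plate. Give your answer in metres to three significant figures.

d_top ≈ 3.94 m

γ = ρg = 1025 × 9.81 / 1000 = 10.05525 kN/m³.
A = 4.47 × 2.79 = 12.4713 m².
From F = γ·h_c·A, the centroid depth is h_c = 669/(10.05525 × 12.4713) = 5.33484 m.
The centroid lies 2.79/2 = 1.395 m below the top edge, so the top edge sits at h_top = 5.33484 − 1.395 = 3.93984 m below the surface.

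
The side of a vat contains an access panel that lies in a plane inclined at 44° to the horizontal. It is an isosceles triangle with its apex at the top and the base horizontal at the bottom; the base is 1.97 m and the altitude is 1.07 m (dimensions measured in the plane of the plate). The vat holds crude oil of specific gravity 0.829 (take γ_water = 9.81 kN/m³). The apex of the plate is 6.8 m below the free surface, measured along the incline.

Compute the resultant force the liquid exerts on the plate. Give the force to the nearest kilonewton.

γ = 0.829 × 9.81 = 8.13249 kN/m³.
Let θ = 44° be the plate's angle to the horizontal; measure y along the incline from where the plane meets the free surface. Vertical depth h = y·sinθ with sinθ = 0.694658.
With the apex up, the centroid sits 2h/3 = 2 × 1.07/3 = 0.713333 m below the apex, so y_c = 6.8 + 0.713333 = 7.51333 m and h_c = 7.51333 × 0.694658 = 5.21919 m.
A = ½ × 1.97 × 1.07 = 1.05395 m².
Resultant F = γ·h_c·A = 8.13249 × 5.21919 × 1.05395 = 44.7349 kN.

F ≈ 45 kN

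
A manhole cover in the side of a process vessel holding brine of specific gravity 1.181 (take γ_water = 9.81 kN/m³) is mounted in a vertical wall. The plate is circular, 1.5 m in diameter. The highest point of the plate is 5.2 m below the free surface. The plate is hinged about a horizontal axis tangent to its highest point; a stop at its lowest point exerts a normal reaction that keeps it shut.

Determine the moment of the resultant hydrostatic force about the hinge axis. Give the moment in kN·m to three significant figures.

M ≈ 94.2 kN·m

γ = 1.181 × 9.81 = 11.58561 kN/m³.
The centroid is at the centre, 0.75 m below the top of the plate, so the centroid depth is h_c = 5.2 + 0.75 = 5.95 m.
A = π(0.75)² = 1.76715 m².
Resultant F = γ·h_c·A = 11.58561 × 5.95 × 1.76715 = 121.817 kN.
I_c = πr⁴/4 = π × 0.75⁴/4 = 0.248505 m⁴.
Centre of pressure: y_p = y_c + I_c/(y_c·A) = 5.95 + 0.248505/(5.95 × 1.76715) = 5.95 + 0.0236344 = 5.97363 m along the plane.
The resultant acts 0.75 + 0.0236344 = 0.773634 m (along the plate) below the hinge at the top edge, so the moment about the hinge is M = F × 0.773634 = 121.817 × 0.773634 = 94.2418 kN·m.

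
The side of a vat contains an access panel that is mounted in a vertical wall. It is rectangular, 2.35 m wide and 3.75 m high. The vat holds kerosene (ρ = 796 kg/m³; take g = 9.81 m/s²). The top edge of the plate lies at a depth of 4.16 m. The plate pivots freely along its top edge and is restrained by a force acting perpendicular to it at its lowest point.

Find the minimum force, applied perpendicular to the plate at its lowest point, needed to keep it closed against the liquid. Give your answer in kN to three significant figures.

P ≈ 229 kN

γ = ρg = 796 × 9.81 / 1000 = 7.80876 kN/m³.
The centroid lies 3.75/2 = 1.875 m below the top edge, so the centroid depth is h_c = 4.16 + 1.875 = 6.035 m.
A = 2.35 × 3.75 = 8.8125 m².
Resultant F = γ·h_c·A = 7.80876 × 6.035 × 8.8125 = 415.297 kN.
I_c = b·h³/12 = 2.35 × 3.75³/12 = 10.3271 m⁴.
Centre of pressure: y_p = y_c + I_c/(y_c·A) = 6.035 + 10.3271/(6.035 × 8.8125) = 6.035 + 0.194179 = 6.22918 m along the plane.
The resultant acts 1.875 + 0.194179 = 2.06918 m (along the plate) below the hinge at the top edge, so the moment about the hinge is M = F × 2.06918 = 415.297 × 2.06918 = 859.324 kN·m.
A normal force at the bottom, 3.75 m from the hinge, must supply this moment: P = 859.324/3.75 = 229.153 kN.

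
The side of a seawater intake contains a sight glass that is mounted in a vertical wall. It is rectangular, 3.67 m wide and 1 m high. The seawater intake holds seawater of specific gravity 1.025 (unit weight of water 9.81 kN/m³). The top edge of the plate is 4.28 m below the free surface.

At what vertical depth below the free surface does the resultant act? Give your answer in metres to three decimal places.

γ = 1.025 × 9.81 = 10.05525 kN/m³.
The centroid lies 1/2 = 0.5 m below the top edge, so the centroid depth is h_c = 4.28 + 0.5 = 4.78 m.
A = 3.67 × 1 = 3.67 m².
Resultant F = γ·h_c·A = 10.05525 × 4.78 × 3.67 = 176.395 kN.
I_c = b·h³/12 = 3.67 × 1³/12 = 0.305833 m⁴.
Centre of pressure: y_p = y_c + I_c/(y_c·A) = 4.78 + 0.305833/(4.78 × 3.67) = 4.78 + 0.0174337 = 4.79743 m along the plane.

h_p = 4.797 m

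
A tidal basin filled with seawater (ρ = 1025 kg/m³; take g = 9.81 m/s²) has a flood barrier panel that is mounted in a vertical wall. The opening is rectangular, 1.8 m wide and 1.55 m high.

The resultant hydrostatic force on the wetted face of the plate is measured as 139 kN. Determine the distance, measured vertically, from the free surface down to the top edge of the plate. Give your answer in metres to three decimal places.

γ = ρg = 1025 × 9.81 / 1000 = 10.05525 kN/m³.
A = 1.8 × 1.55 = 2.79 m².
From F = γ·h_c·A, the centroid depth is h_c = 139/(10.05525 × 2.79) = 4.9547 m.
The centroid lies 1.55/2 = 0.775 m below the top edge, so the top edge sits at h_top = 4.9547 − 0.775 = 4.1797 m below the surface.

d_top ≈ 4.180 m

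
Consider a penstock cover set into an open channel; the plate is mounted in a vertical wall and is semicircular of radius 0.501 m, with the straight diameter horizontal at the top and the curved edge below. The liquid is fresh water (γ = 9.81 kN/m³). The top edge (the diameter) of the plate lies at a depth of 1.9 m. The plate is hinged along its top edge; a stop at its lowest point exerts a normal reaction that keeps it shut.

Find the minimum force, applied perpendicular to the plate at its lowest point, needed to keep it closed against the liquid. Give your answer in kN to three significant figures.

P ≈ 3.60 kN

γ = 9.81 kN/m³.
The centroid of a semicircle lies 4r/(3π) = 0.212631 m from the diameter, here below the top edge, so the centroid depth is h_c = 1.9 + 0.212631 = 2.11263 m.
A = πr²/2 = π × 0.501²/2 = 0.394271 m².
Resultant F = γ·h_c·A = 9.81 × 2.11263 × 0.394271 = 8.17123 kN.
I_c = (π/8 − 8/(9π))·r⁴ = 0.109757 × 0.501⁴ = 0.00691486 m⁴.
Centre of pressure: y_p = y_c + I_c/(y_c·A) = 2.11263 + 0.00691486/(2.11263 × 0.394271) = 2.11263 + 0.00830166 = 2.12093 m along the plane.
The resultant acts 0.212631 + 0.00830166 = 0.220933 m (along the plate) below the hinge at the top edge, so the moment about the hinge is M = F × 0.220933 = 8.17123 × 0.220933 = 1.80529 kN·m.
A normal force at the bottom, 0.501 m from the hinge, must supply this moment: P = 1.80529/0.501 = 3.60337 kN.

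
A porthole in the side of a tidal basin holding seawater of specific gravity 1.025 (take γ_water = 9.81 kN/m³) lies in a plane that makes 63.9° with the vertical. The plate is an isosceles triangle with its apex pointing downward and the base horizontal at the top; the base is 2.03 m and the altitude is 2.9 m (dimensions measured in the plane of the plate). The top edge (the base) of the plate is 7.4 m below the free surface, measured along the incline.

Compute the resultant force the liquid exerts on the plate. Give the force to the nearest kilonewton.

F ≈ 109 kN

γ = 1.025 × 9.81 = 10.05525 kN/m³.
The plate makes 63.9° with the vertical, i.e. θ = 90° − 63.9° = 26.1° to the horizontal. Measuring y along the incline from the free-surface line, vertical depth h = y·sinθ with sinθ = 0.439939.
With the apex down, the centroid sits h/3 = 2.9/3 = 0.966667 m below the base (the top edge), so y_c = 7.4 + 0.966667 = 8.36667 m and h_c = 8.36667 × 0.439939 = 3.68082 m.
A = ½ × 2.03 × 2.9 = 2.9435 m².
Resultant F = γ·h_c·A = 10.05525 × 3.68082 × 2.9435 = 108.944 kN.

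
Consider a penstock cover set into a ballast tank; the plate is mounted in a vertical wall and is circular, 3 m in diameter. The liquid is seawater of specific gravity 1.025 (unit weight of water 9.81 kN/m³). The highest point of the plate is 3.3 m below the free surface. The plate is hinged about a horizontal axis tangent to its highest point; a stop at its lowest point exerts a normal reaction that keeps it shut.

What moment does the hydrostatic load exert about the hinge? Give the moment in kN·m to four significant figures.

M ≈ 551.7 kN·m

γ = 1.025 × 9.81 = 10.05525 kN/m³.
The centroid is at the centre, 1.5 m below the top of the plate, so the centroid depth is h_c = 3.3 + 1.5 = 4.8 m.
A = π(1.5)² = 7.06858 m².
Resultant F = γ·h_c·A = 10.05525 × 4.8 × 7.06858 = 341.166 kN.
I_c = πr⁴/4 = π × 1.5⁴/4 = 3.97608 m⁴.
Centre of pressure: y_p = y_c + I_c/(y_c·A) = 4.8 + 3.97608/(4.8 × 7.06858) = 4.8 + 0.117188 = 4.91719 m along the plane.
The resultant acts 1.5 + 0.117188 = 1.61719 m (along the plate) below the hinge at the top edge, so the moment about the hinge is M = F × 1.61719 = 341.166 × 1.61719 = 551.73 kN·m.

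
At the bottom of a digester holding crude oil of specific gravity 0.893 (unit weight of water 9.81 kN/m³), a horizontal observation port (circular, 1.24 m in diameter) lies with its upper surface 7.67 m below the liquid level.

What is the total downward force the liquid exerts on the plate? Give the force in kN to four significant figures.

F ≈ 81.14 kN

γ = 0.893 × 9.81 = 8.76033 kN/m³.
The plate is horizontal, so pressure is uniform at p = γ·h = 8.76033 × 7.67 = 67.1917 kN/m².
A = π(0.62)² = 1.20763 m².
F = p·A = 67.1917 × 1.20763 = 81.1427 kN.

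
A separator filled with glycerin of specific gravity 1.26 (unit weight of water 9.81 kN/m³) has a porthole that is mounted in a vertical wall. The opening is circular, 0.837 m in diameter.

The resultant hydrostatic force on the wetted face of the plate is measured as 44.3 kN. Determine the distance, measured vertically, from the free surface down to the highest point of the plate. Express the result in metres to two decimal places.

γ = 1.26 × 9.81 = 12.3606 kN/m³.
A = π(0.4185)² = 0.550226 m².
From F = γ·h_c·A, the centroid depth is h_c = 44.3/(12.3606 × 0.550226) = 6.51363 m.
The centroid is at the centre, 0.4185 m below the top of the plate, so the highest point sits at h_top = 6.51363 − 0.4185 = 6.09513 m below the surface.

d_top ≈ 6.10 m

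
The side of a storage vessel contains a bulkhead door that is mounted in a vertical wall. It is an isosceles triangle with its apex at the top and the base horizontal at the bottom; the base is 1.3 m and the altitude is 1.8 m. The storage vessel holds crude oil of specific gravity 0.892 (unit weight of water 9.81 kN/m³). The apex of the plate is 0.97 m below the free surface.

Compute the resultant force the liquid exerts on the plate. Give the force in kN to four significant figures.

F ≈ 22.22 kN

γ = 0.892 × 9.81 = 8.75052 kN/m³.
With the apex up, the centroid sits 2h/3 = 2 × 1.8/3 = 1.2 m below the apex, so the centroid depth is h_c = 0.97 + 1.2 = 2.17 m.
A = ½ × 1.3 × 1.8 = 1.17 m².
Resultant F = γ·h_c·A = 8.75052 × 2.17 × 1.17 = 22.2167 kN.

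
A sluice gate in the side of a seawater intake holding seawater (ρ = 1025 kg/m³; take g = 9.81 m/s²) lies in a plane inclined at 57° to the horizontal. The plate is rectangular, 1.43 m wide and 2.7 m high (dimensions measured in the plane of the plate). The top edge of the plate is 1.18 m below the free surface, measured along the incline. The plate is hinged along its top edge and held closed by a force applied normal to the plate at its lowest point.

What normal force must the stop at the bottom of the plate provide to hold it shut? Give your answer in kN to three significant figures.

γ = ρg = 1025 × 9.81 / 1000 = 10.05525 kN/m³.
Let θ = 57° be the plate's angle to the horizontal; measure y along the incline from where the plane meets the free surface. Vertical depth h = y·sinθ with sinθ = 0.838671.
The centroid lies 2.7/2 = 1.35 m below the top edge, so y_c = 1.18 + 1.35 = 2.53 m and h_c = 2.53 × 0.838671 = 2.12184 m.
A = 1.43 × 2.7 = 3.861 m².
Resultant F = γ·h_c·A = 10.05525 × 2.12184 × 3.861 = 82.3769 kN.
I_c = b·h³/12 = 1.43 × 2.7³/12 = 2.34556 m⁴.
Centre of pressure: y_p = y_c + I_c/(y_c·A) = 2.53 + 2.34556/(2.53 × 3.861) = 2.53 + 0.240119 = 2.77012 m along the plane.
The resultant acts 1.35 + 0.240119 = 1.59012 m (along the plate) below the hinge at the top edge, so the moment about the hinge is M = F × 1.59012 = 82.3769 × 1.59012 = 130.989 kN·m.
A normal force at the bottom, 2.7 m from the hinge, must supply this moment: P = 130.989/2.7 = 48.5144 kN.

P ≈ 48.5 kN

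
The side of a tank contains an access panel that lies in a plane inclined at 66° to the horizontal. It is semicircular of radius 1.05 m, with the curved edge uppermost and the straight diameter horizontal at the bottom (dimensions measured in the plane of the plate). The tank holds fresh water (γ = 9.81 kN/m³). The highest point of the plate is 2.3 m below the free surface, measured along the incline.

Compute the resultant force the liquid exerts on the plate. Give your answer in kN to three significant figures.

γ = 9.81 kN/m³.
Let θ = 66° be the plate's angle to the horizontal; measure y along the incline from where the plane meets the free surface. Vertical depth h = y·sinθ with sinθ = 0.913545.
The centroid lies 4r/(3π) = 0.445634 m above the diameter, so r − 4r/(3π) = 1.05 − 0.445634 = 0.604366 m below the topmost point, so y_c = 2.3 + 0.604366 = 2.90437 m and h_c = 2.90437 × 0.913545 = 2.65327 m.
A = πr²/2 = π × 1.05²/2 = 1.7318 m².
Resultant F = γ·h_c·A = 9.81 × 2.65327 × 1.7318 = 45.0763 kN.

F ≈ 45.1 kN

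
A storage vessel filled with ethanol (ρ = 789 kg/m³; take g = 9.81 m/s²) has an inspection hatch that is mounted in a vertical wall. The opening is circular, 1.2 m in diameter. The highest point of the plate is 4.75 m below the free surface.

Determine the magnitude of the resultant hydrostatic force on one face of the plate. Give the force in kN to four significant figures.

F ≈ 46.83 kN

γ = ρg = 789 × 9.81 / 1000 = 7.74009 kN/m³.
The centroid is at the centre, 0.6 m below the top of the plate, so the centroid depth is h_c = 4.75 + 0.6 = 5.35 m.
A = π(0.6)² = 1.13097 m².
Resultant F = γ·h_c·A = 7.74009 × 5.35 × 1.13097 = 46.8329 kN.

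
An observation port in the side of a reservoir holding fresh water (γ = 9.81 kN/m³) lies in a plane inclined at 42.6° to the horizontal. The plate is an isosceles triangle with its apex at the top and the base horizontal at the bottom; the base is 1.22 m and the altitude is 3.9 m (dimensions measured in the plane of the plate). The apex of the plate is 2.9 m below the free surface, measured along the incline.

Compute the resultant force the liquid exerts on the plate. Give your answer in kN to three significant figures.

F ≈ 86.9 kN

γ = 9.81 kN/m³.
Let θ = 42.6° be the plate's angle to the horizontal; measure y along the incline from where the plane meets the free surface. Vertical depth h = y·sinθ with sinθ = 0.676876.
With the apex up, the centroid sits 2h/3 = 2 × 3.9/3 = 2.6 m below the apex, so y_c = 2.9 + 2.6 = 5.5 m and h_c = 5.5 × 0.676876 = 3.72282 m.
A = ½ × 1.22 × 3.9 = 2.379 m².
Resultant F = γ·h_c·A = 9.81 × 3.72282 × 2.379 = 86.8831 kN.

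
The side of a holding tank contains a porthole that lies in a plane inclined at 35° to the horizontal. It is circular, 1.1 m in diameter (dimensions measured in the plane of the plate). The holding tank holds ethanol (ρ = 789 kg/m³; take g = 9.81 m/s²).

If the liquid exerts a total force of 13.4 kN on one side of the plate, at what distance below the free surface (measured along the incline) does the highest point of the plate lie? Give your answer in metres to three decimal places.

γ = ρg = 789 × 9.81 / 1000 = 7.74009 kN/m³.
A = π(0.55)² = 0.950332 m².
From F = γ·h_c·A, the centroid depth is h_c = 13.4/(7.74009 × 0.950332) = 1.82173 m.
Let θ = 35° be the plate's angle to the horizontal; measure y along the incline from where the plane meets the free surface. Vertical depth h = y·sinθ with sinθ = 0.573576.
Along the incline, y_c = h_c/sinθ = 1.82173/0.573576 = 3.17609 m.
The centroid is at the centre, 0.55 m below the top of the plate, so the highest point sits at y_top = 3.17609 − 0.55 = 2.62609 m along the incline.

y_top ≈ 2.626 m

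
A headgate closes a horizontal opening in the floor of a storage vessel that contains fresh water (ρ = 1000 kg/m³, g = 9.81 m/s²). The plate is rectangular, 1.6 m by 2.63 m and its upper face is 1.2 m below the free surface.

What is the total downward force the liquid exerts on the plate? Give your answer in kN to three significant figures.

γ = ρg = 1000 × 9.81 = 9810 N/m³ = 9.81 kN/m³.
The plate is horizontal, so pressure is uniform at p = γ·h = 9.81 × 1.2 = 11.772 kN/m².
A = 1.6 × 2.63 = 4.208 m².
F = p·A = 11.772 × 4.208 = 49.5366 kN.

F ≈ 49.5 kN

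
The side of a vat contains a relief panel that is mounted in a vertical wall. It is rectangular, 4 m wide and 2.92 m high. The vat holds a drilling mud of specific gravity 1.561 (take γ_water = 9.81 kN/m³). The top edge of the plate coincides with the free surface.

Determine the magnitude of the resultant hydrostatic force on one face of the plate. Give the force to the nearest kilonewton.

γ = 1.561 × 9.81 = 15.31341 kN/m³.
The centroid lies 2.92/2 = 1.46 m below the top edge, so the centroid depth is h_c = 1.46 m.
A = 4 × 2.92 = 11.68 m².
Resultant F = γ·h_c·A = 15.31341 × 1.46 × 11.68 = 261.137 kN.

F ≈ 261 kN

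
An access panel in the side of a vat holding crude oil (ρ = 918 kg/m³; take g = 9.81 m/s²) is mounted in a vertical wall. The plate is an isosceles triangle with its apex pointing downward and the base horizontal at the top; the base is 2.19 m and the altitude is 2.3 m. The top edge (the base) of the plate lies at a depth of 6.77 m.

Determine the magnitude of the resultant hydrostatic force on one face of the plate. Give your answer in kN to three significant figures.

γ = ρg = 918 × 9.81 / 1000 = 9.00558 kN/m³.
With the apex down, the centroid sits h/3 = 2.3/3 = 0.766667 m below the base (the top edge), so the centroid depth is h_c = 6.77 + 0.766667 = 7.53667 m.
A = ½ × 2.19 × 2.3 = 2.5185 m².
Resultant F = γ·h_c·A = 9.00558 × 7.53667 × 2.5185 = 170.936 kN.

F ≈ 171 kN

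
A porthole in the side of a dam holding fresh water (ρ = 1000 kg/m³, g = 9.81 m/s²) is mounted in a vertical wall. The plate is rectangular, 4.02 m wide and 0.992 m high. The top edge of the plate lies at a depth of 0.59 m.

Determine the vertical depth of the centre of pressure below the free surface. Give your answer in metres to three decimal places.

γ = ρg = 1000 × 9.81 = 9810 N/m³ = 9.81 kN/m³.
The centroid lies 0.992/2 = 0.496 m below the top edge, so the centroid depth is h_c = 0.59 + 0.496 = 1.086 m.
A = 4.02 × 0.992 = 3.98784 m².
Resultant F = γ·h_c·A = 9.81 × 1.086 × 3.98784 = 42.4851 kN.
I_c = b·h³/12 = 4.02 × 0.992³/12 = 0.327024 m⁴.
Centre of pressure: y_p = y_c + I_c/(y_c·A) = 1.086 + 0.327024/(1.086 × 3.98784) = 1.086 + 0.0755113 = 1.16151 m along the plane.

h_p = 1.162 m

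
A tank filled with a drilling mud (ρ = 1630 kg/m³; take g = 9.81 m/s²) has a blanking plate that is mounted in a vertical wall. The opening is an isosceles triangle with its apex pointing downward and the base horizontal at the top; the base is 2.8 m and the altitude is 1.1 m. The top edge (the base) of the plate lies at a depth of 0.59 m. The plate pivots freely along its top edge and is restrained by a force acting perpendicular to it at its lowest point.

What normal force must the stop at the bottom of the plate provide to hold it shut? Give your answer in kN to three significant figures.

P ≈ 9.36 kN

γ = ρg = 1630 × 9.81 / 1000 = 15.9903 kN/m³.
With the apex down, the centroid sits h/3 = 1.1/3 = 0.366667 m below the base (the top edge), so the centroid depth is h_c = 0.59 + 0.366667 = 0.956667 m.
A = ½ × 2.8 × 1.1 = 1.54 m².
Resultant F = γ·h_c·A = 15.9903 × 0.956667 × 1.54 = 23.558 kN.
I_c = b·h³/36 = 2.8 × 1.1³/36 = 0.103522 m⁴.
Centre of pressure: y_p = y_c + I_c/(y_c·A) = 0.956667 + 0.103522/(0.956667 × 1.54) = 0.956667 + 0.070267 = 1.02693 m along the plane.
The resultant acts 0.366667 + 0.070267 = 0.436934 m (along the plate) below the hinge at the top edge, so the moment about the hinge is M = F × 0.436934 = 23.558 × 0.436934 = 10.2933 kN·m.
A normal force at the bottom, 1.1 m from the hinge, must supply this moment: P = 10.2933/1.1 = 9.35755 kN.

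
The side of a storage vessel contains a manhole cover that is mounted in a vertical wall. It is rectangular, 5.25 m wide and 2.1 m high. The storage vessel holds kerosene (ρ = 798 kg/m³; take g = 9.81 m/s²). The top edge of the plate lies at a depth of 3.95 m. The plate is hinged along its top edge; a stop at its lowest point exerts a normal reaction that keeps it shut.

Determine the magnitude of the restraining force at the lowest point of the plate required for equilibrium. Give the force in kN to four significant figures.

P ≈ 230.9 kN

γ = ρg = 798 × 9.81 / 1000 = 7.82838 kN/m³.
The centroid lies 2.1/2 = 1.05 m below the top edge, so the centroid depth is h_c = 3.95 + 1.05 = 5 m.
A = 5.25 × 2.1 = 11.025 m².
Resultant F = γ·h_c·A = 7.82838 × 5 × 11.025 = 431.539 kN.
I_c = b·h³/12 = 5.25 × 2.1³/12 = 4.05169 m⁴.
Centre of pressure: y_p = y_c + I_c/(y_c·A) = 5 + 4.05169/(5 × 11.025) = 5 + 0.0735 = 5.0735 m along the plane.
The resultant acts 1.05 + 0.0735 = 1.1235 m (along the plate) below the hinge at the top edge, so the moment about the hinge is M = F × 1.1235 = 431.539 × 1.1235 = 484.834 kN·m.
A normal force at the bottom, 2.1 m from the hinge, must supply this moment: P = 484.834/2.1 = 230.873 kN.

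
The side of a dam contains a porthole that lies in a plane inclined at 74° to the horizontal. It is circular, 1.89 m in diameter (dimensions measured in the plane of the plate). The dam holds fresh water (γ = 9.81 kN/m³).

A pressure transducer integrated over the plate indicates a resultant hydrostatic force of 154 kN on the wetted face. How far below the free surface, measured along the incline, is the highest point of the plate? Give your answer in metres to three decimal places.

γ = 9.81 kN/m³.
A = π(0.945)² = 2.80552 m².
From F = γ·h_c·A, the centroid depth is h_c = 154/(9.81 × 2.80552) = 5.59549 m.
Let θ = 74° be the plate's angle to the horizontal; measure y along the incline from where the plane meets the free surface. Vertical depth h = y·sinθ with sinθ = 0.961262.
Along the incline, y_c = h_c/sinθ = 5.59549/0.961262 = 5.82098 m.
The centroid is at the centre, 0.945 m below the top of the plate, so the highest point sits at y_top = 5.82098 − 0.945 = 4.87598 m along the incline.

y_top ≈ 4.876 m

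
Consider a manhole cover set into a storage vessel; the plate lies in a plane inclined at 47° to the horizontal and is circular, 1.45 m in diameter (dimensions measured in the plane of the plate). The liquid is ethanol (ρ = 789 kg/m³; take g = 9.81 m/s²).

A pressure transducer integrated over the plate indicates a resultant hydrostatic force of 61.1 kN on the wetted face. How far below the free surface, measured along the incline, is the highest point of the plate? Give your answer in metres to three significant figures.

γ = ρg = 789 × 9.81 / 1000 = 7.74009 kN/m³.
A = π(0.725)² = 1.6513 m².
From F = γ·h_c·A, the centroid depth is h_c = 61.1/(7.74009 × 1.6513) = 4.78045 m.
Let θ = 47° be the plate's angle to the horizontal; measure y along the incline from where the plane meets the free surface. Vertical depth h = y·sinθ with sinθ = 0.731354.
Along the incline, y_c = h_c/sinθ = 4.78045/0.731354 = 6.53644 m.
The centroid is at the centre, 0.725 m below the top of the plate, so the highest point sits at y_top = 6.53644 − 0.725 = 5.81144 m along the incline.

y_top ≈ 5.81 m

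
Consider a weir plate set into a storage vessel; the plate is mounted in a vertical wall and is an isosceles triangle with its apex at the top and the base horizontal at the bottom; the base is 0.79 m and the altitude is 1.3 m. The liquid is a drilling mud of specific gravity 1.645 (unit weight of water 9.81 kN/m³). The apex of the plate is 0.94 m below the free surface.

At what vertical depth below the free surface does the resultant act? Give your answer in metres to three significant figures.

γ = 1.645 × 9.81 = 16.13745 kN/m³.
With the apex up, the centroid sits 2h/3 = 2 × 1.3/3 = 0.866667 m below the apex, so the centroid depth is h_c = 0.94 + 0.866667 = 1.80667 m.
A = ½ × 0.79 × 1.3 = 0.5135 m².
Resultant F = γ·h_c·A = 16.13745 × 1.80667 × 0.5135 = 14.9711 kN.
I_c = b·h³/36 = 0.79 × 1.3³/36 = 0.0482119 m⁴.
Centre of pressure: y_p = y_c + I_c/(y_c·A) = 1.80667 + 0.0482119/(1.80667 × 0.5135) = 1.80667 + 0.0519679 = 1.85864 m along the plane.

h_p = 1.86 m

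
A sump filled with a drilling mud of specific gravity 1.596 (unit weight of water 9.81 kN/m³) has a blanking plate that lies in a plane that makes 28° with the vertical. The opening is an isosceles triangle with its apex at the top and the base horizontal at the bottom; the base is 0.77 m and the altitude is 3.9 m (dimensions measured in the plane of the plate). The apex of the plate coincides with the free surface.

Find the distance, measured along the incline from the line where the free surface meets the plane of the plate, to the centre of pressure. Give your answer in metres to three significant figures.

y_p = 2.93 m

γ = 1.596 × 9.81 = 15.65676 kN/m³.
The plate makes 28° with the vertical, i.e. θ = 90° − 28° = 62° to the horizontal. Measuring y along the incline from the free-surface line, vertical depth h = y·sinθ with sinθ = 0.882948.
With the apex up, the centroid sits 2h/3 = 2 × 3.9/3 = 2.6 m below the apex, so y_c = 2.6 m and h_c = 2.6 × 0.882948 = 2.29566 m.
A = ½ × 0.77 × 3.9 = 1.5015 m².
Resultant F = γ·h_c·A = 15.65676 × 2.29566 × 1.5015 = 53.9678 kN.
I_c = b·h³/36 = 0.77 × 3.9³/36 = 1.26877 m⁴.
Centre of pressure: y_p = y_c + I_c/(y_c·A) = 2.6 + 1.26877/(2.6 × 1.5015) = 2.6 + 0.325001 = 2.925 m along the plane.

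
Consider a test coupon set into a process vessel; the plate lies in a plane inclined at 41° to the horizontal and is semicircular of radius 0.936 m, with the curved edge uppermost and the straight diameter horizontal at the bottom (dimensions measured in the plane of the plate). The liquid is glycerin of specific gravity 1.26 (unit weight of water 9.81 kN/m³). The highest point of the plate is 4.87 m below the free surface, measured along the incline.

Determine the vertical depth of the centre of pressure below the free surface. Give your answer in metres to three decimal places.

h_p = 3.556 m

γ = 1.26 × 9.81 = 12.3606 kN/m³.
Let θ = 41° be the plate's angle to the horizontal; measure y along the incline from where the plane meets the free surface. Vertical depth h = y·sinθ with sinθ = 0.656059.
The centroid lies 4r/(3π) = 0.397251 m above the diameter, so r − 4r/(3π) = 0.936 − 0.397251 = 0.538749 m below the topmost point, so y_c = 4.87 + 0.538749 = 5.40875 m and h_c = 5.40875 × 0.656059 = 3.54846 m.
A = πr²/2 = π × 0.936²/2 = 1.37617 m².
Resultant F = γ·h_c·A = 12.3606 × 3.54846 × 1.37617 = 60.3603 kN.
I_c = (π/8 − 8/(9π))·r⁴ = 0.109757 × 0.936⁴ = 0.0842433 m⁴.
Centre of pressure: y_p = y_c + I_c/(y_c·A) = 5.40875 + 0.0842433/(5.40875 × 1.37617) = 5.40875 + 0.0113179 = 5.42007 m along the plane.
Vertically, h_p = y_p·sinθ = 5.42007 × 0.656059 = 3.55589 m.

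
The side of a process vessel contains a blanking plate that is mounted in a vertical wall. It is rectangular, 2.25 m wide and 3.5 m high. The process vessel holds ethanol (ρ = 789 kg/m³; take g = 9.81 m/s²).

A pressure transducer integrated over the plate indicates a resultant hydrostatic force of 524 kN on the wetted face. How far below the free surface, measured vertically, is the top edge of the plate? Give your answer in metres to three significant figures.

γ = ρg = 789 × 9.81 / 1000 = 7.74009 kN/m³.
A = 2.25 × 3.5 = 7.875 m².
From F = γ·h_c·A, the centroid depth is h_c = 524/(7.74009 × 7.875) = 8.59676 m.
The centroid lies 3.5/2 = 1.75 m below the top edge, so the top edge sits at h_top = 8.59676 − 1.75 = 6.84676 m below the surface.

d_top ≈ 6.85 m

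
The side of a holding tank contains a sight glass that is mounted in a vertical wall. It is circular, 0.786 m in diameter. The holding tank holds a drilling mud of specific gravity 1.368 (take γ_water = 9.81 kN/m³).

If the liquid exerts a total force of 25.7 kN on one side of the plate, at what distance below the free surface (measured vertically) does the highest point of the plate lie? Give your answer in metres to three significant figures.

γ = 1.368 × 9.81 = 13.42008 kN/m³.
A = π(0.393)² = 0.485216 m².
From F = γ·h_c·A, the centroid depth is h_c = 25.7/(13.42008 × 0.485216) = 3.94678 m.
The centroid is at the centre, 0.393 m below the top of the plate, so the highest point sits at h_top = 3.94678 − 0.393 = 3.55378 m below the surface.

d_top ≈ 3.55 m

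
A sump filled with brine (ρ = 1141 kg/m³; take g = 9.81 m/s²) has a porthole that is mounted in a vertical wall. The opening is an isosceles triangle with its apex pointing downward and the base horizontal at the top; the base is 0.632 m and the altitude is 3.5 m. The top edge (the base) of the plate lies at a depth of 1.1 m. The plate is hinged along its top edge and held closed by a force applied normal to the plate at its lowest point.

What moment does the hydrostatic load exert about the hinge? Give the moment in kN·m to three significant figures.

γ = ρg = 1141 × 9.81 / 1000 = 11.19321 kN/m³.
With the apex down, the centroid sits h/3 = 3.5/3 = 1.16667 m below the base (the top edge), so the centroid depth is h_c = 1.1 + 1.16667 = 2.26667 m.
A = ½ × 0.632 × 3.5 = 1.106 m².
Resultant F = γ·h_c·A = 11.19321 × 2.26667 × 1.106 = 28.0607 kN.
I_c = b·h³/36 = 0.632 × 3.5³/36 = 0.752694 m⁴.
Centre of pressure: y_p = y_c + I_c/(y_c·A) = 2.26667 + 0.752694/(2.26667 × 1.106) = 2.26667 + 0.300244 = 2.56691 m along the plane.
The resultant acts 1.16667 + 0.300244 = 1.46691 m (along the plate) below the hinge at the top edge, so the moment about the hinge is M = F × 1.46691 = 28.0607 × 1.46691 = 41.1625 kN·m.

M ≈ 41.2 kN·m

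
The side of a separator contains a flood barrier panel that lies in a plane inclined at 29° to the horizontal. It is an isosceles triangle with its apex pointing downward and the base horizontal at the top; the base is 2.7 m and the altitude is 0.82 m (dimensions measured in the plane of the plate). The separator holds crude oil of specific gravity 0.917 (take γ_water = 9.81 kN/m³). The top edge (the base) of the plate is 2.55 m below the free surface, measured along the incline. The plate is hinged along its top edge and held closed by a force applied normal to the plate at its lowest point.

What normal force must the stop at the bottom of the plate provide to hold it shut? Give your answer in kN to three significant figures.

P ≈ 4.76 kN

γ = 0.917 × 9.81 = 8.99577 kN/m³.
Let θ = 29° be the plate's angle to the horizontal; measure y along the incline from where the plane meets the free surface. Vertical depth h = y·sinθ with sinθ = 0.484810.
With the apex down, the centroid sits h/3 = 0.82/3 = 0.273333 m below the base (the top edge), so y_c = 2.55 + 0.273333 = 2.82333 m and h_c = 2.82333 × 0.484810 = 1.36878 m.
A = ½ × 2.7 × 0.82 = 1.107 m².
Resultant F = γ·h_c·A = 8.99577 × 1.36878 × 1.107 = 13.6307 kN.
I_c = b·h³/36 = 2.7 × 0.82³/36 = 0.0413526 m⁴.
Centre of pressure: y_p = y_c + I_c/(y_c·A) = 2.82333 + 0.0413526/(2.82333 × 1.107) = 2.82333 + 0.013231 = 2.83656 m along the plane.
The resultant acts 0.273333 + 0.013231 = 0.286564 m (along the plate) below the hinge at the top edge, so the moment about the hinge is M = F × 0.286564 = 13.6307 × 0.286564 = 3.90607 kN·m.
A normal force at the bottom, 0.82 m from the hinge, must supply this moment: P = 3.90607/0.82 = 4.7635 kN.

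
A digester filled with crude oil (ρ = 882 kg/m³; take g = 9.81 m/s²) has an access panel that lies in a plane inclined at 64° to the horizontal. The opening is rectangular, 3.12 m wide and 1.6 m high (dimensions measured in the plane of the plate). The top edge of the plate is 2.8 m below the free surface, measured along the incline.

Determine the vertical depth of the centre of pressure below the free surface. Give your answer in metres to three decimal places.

h_p = 3.289 m

γ = ρg = 882 × 9.81 / 1000 = 8.65242 kN/m³.
Let θ = 64° be the plate's angle to the horizontal; measure y along the incline from where the plane meets the free surface. Vertical depth h = y·sinθ with sinθ = 0.898794.
The centroid lies 1.6/2 = 0.8 m below the top edge, so y_c = 2.8 + 0.8 = 3.6 m and h_c = 3.6 × 0.898794 = 3.23566 m.
A = 3.12 × 1.6 = 4.992 m².
Resultant F = γ·h_c·A = 8.65242 × 3.23566 × 4.992 = 139.757 kN.
I_c = b·h³/12 = 3.12 × 1.6³/12 = 1.06496 m⁴.
Centre of pressure: y_p = y_c + I_c/(y_c·A) = 3.6 + 1.06496/(3.6 × 4.992) = 3.6 + 0.0592593 = 3.65926 m along the plane.
Vertically, h_p = y_p·sinθ = 3.65926 × 0.898794 = 3.28892 m.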